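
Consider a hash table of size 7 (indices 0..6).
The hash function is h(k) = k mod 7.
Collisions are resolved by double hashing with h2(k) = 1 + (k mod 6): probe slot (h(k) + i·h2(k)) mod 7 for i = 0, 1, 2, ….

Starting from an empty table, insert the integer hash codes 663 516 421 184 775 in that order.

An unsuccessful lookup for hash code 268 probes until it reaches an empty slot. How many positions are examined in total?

663: h=5 -> slot 5
516: h=5, h2=1, probe 5,6 -> slot 6
421: h=1 -> slot 1
184: h=2 -> slot 2
775: h=5, h2=2, probe 5,0 -> slot 0
Table: [775, 421, 184, —, —, 663, 516]
Lookup 268: h=2, h2=5, probe 2,0,5,3 → slot 3 empty, not found.

4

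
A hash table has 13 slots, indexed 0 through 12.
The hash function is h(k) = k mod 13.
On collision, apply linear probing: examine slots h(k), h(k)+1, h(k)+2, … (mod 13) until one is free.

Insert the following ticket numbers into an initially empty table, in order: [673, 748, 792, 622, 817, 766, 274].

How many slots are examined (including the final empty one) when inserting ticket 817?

Insert 673: h=10, slot 10 empty -> index 10.
Insert 748: h=7, slot 7 empty -> index 7.
Insert 792: h=12, slot 12 empty -> index 12.
Insert 622: h=11, slot 11 empty -> index 11.
Insert 817: h=11, slots 11,12 occupied -> index 0.
Insert 766: h=12, slots 12,0 occupied -> index 1.
Insert 274: h=1, slot 1 occupied -> index 2.
Table: [817, 766, 274, ∅, ∅, ∅, ∅, 748, ∅, ∅, 673, 622, 792]

3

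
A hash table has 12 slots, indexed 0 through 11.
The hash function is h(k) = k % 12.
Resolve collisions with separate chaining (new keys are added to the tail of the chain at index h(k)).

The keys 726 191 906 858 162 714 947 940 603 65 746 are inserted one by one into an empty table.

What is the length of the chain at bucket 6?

Insert 726: h=6, bucket 6 empty -> new chain.
Insert 191: h=11, bucket 11 empty -> new chain.
Insert 906: h=6, bucket 6 nonempty -> append to chain.
Insert 858: h=6, bucket 6 nonempty -> append to chain.
Insert 162: h=6, bucket 6 nonempty -> append to chain.
Insert 714: h=6, bucket 6 nonempty -> append to chain.
Insert 947: h=11, bucket 11 nonempty -> append to chain.
Insert 940: h=4, bucket 4 empty -> new chain.
Insert 603: h=3, bucket 3 empty -> new chain.
Insert 65: h=5, bucket 5 empty -> new chain.
Insert 746: h=2, bucket 2 empty -> new chain.
Final buckets:
0: ∅
1: ∅
2: 746
3: 603
4: 940
5: 65
6: 726 -> 906 -> 858 -> 162 -> 714
7: ∅
8: ∅
9: ∅
10: ∅
11: 191 -> 947

5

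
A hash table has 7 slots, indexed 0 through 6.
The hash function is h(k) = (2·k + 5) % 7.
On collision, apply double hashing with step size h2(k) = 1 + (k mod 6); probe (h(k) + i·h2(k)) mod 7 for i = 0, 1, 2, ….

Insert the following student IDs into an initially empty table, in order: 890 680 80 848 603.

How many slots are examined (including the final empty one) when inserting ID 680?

890: h=0 → slot 0
680: h=0, h2=3, probe 0,3 → slot 3
80: h=4 → slot 4
848: h=0, h2=3, probe 0,3,6 → slot 6
603: h=0, h2=4, probe 0,4,1 → slot 1
Table: [890, 603, ., 680, 80, ., 848]

2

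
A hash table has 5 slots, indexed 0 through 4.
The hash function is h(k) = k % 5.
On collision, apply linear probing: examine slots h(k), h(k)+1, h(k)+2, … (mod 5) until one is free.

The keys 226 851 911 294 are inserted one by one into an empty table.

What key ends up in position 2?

851

226 hashes to 1; slot 1 is free => place at 1.
851 hashes to 1; 1 taken => place at 2.
911 hashes to 1; 1,2 taken => place at 3.
294 hashes to 4; slot 4 is free => place at 4.
Table: [., 226, 851, 911, 294]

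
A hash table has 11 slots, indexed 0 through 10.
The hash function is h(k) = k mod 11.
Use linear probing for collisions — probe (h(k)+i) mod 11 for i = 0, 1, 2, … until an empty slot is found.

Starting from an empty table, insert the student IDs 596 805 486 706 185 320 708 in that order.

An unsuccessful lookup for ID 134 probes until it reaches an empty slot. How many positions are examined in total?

596 hashes to 2; slot 2 is free -> place at 2.
805 hashes to 2; 2 taken -> place at 3.
486 hashes to 2; 2,3 taken -> place at 4.
706 hashes to 2; 2,3,4 taken -> place at 5.
185 hashes to 9; slot 9 is free -> place at 9.
320 hashes to 1; slot 1 is free -> place at 1.
708 hashes to 4; 4,5 taken -> place at 6.
Table: [_, 320, 596, 805, 486, 706, 708, _, _, 185, _]
Lookup 134: h=2, probe 2,3,4,5,6,7 → slot 7 empty, not found.

6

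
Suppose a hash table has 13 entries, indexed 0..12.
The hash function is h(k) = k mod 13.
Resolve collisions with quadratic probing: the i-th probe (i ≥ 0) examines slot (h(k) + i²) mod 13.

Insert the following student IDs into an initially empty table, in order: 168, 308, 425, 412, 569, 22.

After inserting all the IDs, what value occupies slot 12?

168

168 hashes to 12; slot 12 is free => place at 12.
308 hashes to 9; slot 9 is free => place at 9.
425 hashes to 9; 9 taken => place at 10.
412 hashes to 9; 9,10 taken => place at 0.
569 hashes to 10; 10 taken => place at 11.
22 hashes to 9; 9,10,0 taken => place at 5.
Table: [412, ∅, ∅, ∅, ∅, 22, ∅, ∅, ∅, 308, 425, 569, 168]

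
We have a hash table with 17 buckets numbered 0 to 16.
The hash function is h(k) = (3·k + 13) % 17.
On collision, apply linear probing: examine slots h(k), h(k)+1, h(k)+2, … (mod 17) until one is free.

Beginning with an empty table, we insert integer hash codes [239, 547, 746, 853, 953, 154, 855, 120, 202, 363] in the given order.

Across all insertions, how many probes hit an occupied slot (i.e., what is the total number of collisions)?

8

239: h=16 → slot 16
547: h=5 → slot 5
746: h=7 → slot 7
853: h=5, probe 5,6 → slot 6
953: h=16, probe 16,0 → slot 0
154: h=16, probe 16,0,1 → slot 1
855: h=11 → slot 11
120: h=16, probe 16,0,1,2 → slot 2
202: h=7, probe 7,8 → slot 8
363: h=14 → slot 14
Table: [953, 154, 120, —, —, 547, 853, 746, 202, —, —, 855, —, —, 363, —, 239]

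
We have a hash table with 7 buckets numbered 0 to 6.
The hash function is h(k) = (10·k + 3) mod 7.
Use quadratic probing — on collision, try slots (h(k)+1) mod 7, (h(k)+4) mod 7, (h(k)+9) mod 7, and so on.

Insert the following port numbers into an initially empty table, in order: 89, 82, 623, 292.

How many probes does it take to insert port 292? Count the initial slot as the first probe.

3

89: h=4 -> slot 4
82: h=4, probe 4,5 -> slot 5
623: h=3 -> slot 3
292: h=4, probe 4,5,1 -> slot 1
Table: [—, 292, —, 623, 89, 82, —]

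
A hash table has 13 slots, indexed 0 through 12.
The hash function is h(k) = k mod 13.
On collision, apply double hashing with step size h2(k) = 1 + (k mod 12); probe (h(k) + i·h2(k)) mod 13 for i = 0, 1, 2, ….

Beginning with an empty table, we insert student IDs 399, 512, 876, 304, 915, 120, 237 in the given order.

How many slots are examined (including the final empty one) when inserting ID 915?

3

Insert 399: h=9, slot 9 empty -> index 9.
Insert 512: h=5, slot 5 empty -> index 5.
Insert 876: h=5, h2=1, slot 5 occupied -> index 6.
Insert 304: h=5, h2=5, slot 5 occupied -> index 10.
Insert 915: h=5, h2=4, slots 5,9 occupied -> index 0.
Insert 120: h=3, slot 3 empty -> index 3.
Insert 237: h=3, h2=10, slots 3,0,10 occupied -> index 7.
Table: [915, _, _, 120, _, 512, 876, 237, _, 399, 304, _, _]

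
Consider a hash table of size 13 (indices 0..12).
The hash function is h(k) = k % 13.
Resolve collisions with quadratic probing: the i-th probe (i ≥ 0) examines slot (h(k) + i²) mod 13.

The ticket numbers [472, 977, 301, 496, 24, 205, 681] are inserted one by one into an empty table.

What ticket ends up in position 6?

Insert 472: h=4, slot 4 empty → index 4.
Insert 977: h=2, slot 2 empty → index 2.
Insert 301: h=2, slot 2 occupied → index 3.
Insert 496: h=2, slots 2,3 occupied → index 6.
Insert 24: h=11, slot 11 empty → index 11.
Insert 205: h=10, slot 10 empty → index 10.
Insert 681: h=5, slot 5 empty → index 5.
Table: [∅, ∅, 977, 301, 472, 681, 496, ∅, ∅, ∅, 205, 24, ∅]

496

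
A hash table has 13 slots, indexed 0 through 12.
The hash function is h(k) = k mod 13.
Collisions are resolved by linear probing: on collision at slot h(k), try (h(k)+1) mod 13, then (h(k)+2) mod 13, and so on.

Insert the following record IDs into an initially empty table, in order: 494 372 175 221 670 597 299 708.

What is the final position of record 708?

9

Insert 494: h=0, slot 0 empty => index 0.
Insert 372: h=8, slot 8 empty => index 8.
Insert 175: h=6, slot 6 empty => index 6.
Insert 221: h=0, slot 0 occupied => index 1.
Insert 670: h=7, slot 7 empty => index 7.
Insert 597: h=12, slot 12 empty => index 12.
Insert 299: h=0, slots 0,1 occupied => index 2.
Insert 708: h=6, slots 6,7,8 occupied => index 9.
Table: [494, 221, 299, —, —, —, 175, 670, 372, 708, —, —, 597]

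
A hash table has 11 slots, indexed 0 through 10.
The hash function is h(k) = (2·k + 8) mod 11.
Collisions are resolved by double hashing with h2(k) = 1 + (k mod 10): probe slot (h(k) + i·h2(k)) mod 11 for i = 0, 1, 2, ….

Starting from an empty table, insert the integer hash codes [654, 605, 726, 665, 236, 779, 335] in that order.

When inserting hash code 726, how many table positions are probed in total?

2

654 hashes to 7; slot 7 is free → place at 7.
605 hashes to 8; slot 8 is free → place at 8.
726 hashes to 8, h2=7; 8 taken → place at 4.
665 hashes to 7, h2=6; 7 taken → place at 2.
236 hashes to 7, h2=7; 7 taken → place at 3.
779 hashes to 4, h2=10; 4,3,2 taken → place at 1.
335 hashes to 7, h2=6; 7,2,8,3 taken → place at 9.
Table: [∅, 779, 665, 236, 726, ∅, ∅, 654, 605, 335, ∅]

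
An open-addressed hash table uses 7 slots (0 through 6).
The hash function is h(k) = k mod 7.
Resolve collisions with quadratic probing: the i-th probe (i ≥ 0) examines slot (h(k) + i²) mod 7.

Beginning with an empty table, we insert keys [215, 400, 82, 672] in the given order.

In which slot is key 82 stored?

6

215: h=5 -> slot 5
400: h=1 -> slot 1
82: h=5, probe 5,6 -> slot 6
672: h=0 -> slot 0
Table: [672, 400, —, —, —, 215, 82]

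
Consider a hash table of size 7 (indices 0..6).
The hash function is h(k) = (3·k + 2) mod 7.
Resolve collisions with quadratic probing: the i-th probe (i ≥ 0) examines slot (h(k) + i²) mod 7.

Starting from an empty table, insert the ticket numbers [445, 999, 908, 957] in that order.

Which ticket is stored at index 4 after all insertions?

908

Insert 445: h=0, slot 0 empty => index 0.
Insert 999: h=3, slot 3 empty => index 3.
Insert 908: h=3, slot 3 occupied => index 4.
Insert 957: h=3, slots 3,4,0 occupied => index 5.
Table: [445, —, —, 999, 908, 957, —]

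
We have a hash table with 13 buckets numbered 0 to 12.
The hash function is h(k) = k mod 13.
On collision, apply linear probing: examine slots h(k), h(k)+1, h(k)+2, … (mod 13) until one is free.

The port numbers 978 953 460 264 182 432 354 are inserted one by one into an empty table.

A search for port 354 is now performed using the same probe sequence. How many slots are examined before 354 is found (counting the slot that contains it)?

978: h=3 => slot 3
953: h=4 => slot 4
460: h=5 => slot 5
264: h=4, probe 4,5,6 => slot 6
182: h=0 => slot 0
432: h=3, probe 3,4,5,6,7 => slot 7
354: h=3, probe 3,4,5,6,7,8 => slot 8
Table: [182, ., ., 978, 953, 460, 264, 432, 354, ., ., ., .]
Lookup 354: h=3, probe 3,4,5,6,7,8 → found at 8.

6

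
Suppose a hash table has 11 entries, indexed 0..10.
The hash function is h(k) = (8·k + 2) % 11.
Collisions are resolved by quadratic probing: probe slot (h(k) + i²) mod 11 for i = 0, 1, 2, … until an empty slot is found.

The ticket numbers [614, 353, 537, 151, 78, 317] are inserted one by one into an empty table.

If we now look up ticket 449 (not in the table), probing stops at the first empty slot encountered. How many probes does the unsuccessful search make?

4

614 hashes to 8; slot 8 is free -> place at 8.
353 hashes to 10; slot 10 is free -> place at 10.
537 hashes to 8; 8 taken -> place at 9.
151 hashes to 0; slot 0 is free -> place at 0.
78 hashes to 10; 10,0 taken -> place at 3.
317 hashes to 8; 8,9 taken -> place at 1.
Table: [151, 317, —, 78, —, —, —, —, 614, 537, 353]
Lookup 449: h=8, probe 8,9,1,6 → slot 6 empty, not found.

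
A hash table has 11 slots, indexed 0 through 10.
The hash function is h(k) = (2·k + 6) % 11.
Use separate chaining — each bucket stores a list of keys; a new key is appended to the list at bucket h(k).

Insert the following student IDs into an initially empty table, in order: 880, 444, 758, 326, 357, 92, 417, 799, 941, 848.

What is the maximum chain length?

2

Insert 880: h=6, bucket 6 empty → new chain.
Insert 444: h=3, bucket 3 empty → new chain.
Insert 758: h=4, bucket 4 empty → new chain.
Insert 326: h=9, bucket 9 empty → new chain.
Insert 357: h=5, bucket 5 empty → new chain.
Insert 92: h=3, bucket 3 nonempty → append to chain.
Insert 417: h=4, bucket 4 nonempty → append to chain.
Insert 799: h=9, bucket 9 nonempty → append to chain.
Insert 941: h=7, bucket 7 empty → new chain.
Insert 848: h=8, bucket 8 empty → new chain.
Final buckets:
0: .
1: .
2: .
3: 444 -> 92
4: 758 -> 417
5: 357
6: 880
7: 941
8: 848
9: 326 -> 799
10: .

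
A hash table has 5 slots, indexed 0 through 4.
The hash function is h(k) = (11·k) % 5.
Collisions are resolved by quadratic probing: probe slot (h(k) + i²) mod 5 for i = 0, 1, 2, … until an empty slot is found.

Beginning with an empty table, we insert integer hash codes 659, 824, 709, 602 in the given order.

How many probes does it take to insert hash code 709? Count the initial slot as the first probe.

3

659: h=4 => slot 4
824: h=4, probe 4,0 => slot 0
709: h=4, probe 4,0,3 => slot 3
602: h=2 => slot 2
Table: [824, —, 602, 709, 659]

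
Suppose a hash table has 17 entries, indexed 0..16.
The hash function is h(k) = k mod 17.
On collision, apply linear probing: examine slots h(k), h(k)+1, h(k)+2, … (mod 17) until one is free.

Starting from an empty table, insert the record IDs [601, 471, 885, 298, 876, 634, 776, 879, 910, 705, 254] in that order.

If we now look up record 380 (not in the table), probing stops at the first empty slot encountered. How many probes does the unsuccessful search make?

601 hashes to 6; slot 6 is free -> place at 6.
471 hashes to 12; slot 12 is free -> place at 12.
885 hashes to 1; slot 1 is free -> place at 1.
298 hashes to 9; slot 9 is free -> place at 9.
876 hashes to 9; 9 taken -> place at 10.
634 hashes to 5; slot 5 is free -> place at 5.
776 hashes to 11; slot 11 is free -> place at 11.
879 hashes to 12; 12 taken -> place at 13.
910 hashes to 9; 9,10,11,12,13 taken -> place at 14.
705 hashes to 8; slot 8 is free -> place at 8.
254 hashes to 16; slot 16 is free -> place at 16.
Table: [., 885, ., ., ., 634, 601, ., 705, 298, 876, 776, 471, 879, 910, ., 254]
Lookup 380: h=6, probe 6,7 → slot 7 empty, not found.

2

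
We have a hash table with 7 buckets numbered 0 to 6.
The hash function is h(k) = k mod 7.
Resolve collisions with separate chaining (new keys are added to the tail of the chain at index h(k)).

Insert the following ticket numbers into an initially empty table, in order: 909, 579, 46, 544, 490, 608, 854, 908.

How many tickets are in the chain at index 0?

909 → bucket 6
579 → bucket 5
46 → bucket 4
544 → bucket 5 (collision)
490 → bucket 0
608 → bucket 6 (collision)
854 → bucket 0 (collision)
908 → bucket 5 (collision)
Final buckets:
0: 490 -> 854
1: ∅
2: ∅
3: ∅
4: 46
5: 579 -> 544 -> 908
6: 909 -> 608

2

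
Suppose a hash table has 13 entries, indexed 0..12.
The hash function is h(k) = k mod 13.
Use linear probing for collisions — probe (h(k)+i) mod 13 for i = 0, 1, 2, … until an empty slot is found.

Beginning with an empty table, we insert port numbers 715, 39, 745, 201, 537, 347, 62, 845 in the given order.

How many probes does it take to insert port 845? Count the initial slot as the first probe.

3

Insert 715: h=0, slot 0 empty → index 0.
Insert 39: h=0, slot 0 occupied → index 1.
Insert 745: h=4, slot 4 empty → index 4.
Insert 201: h=6, slot 6 empty → index 6.
Insert 537: h=4, slot 4 occupied → index 5.
Insert 347: h=9, slot 9 empty → index 9.
Insert 62: h=10, slot 10 empty → index 10.
Insert 845: h=0, slots 0,1 occupied → index 2.
Table: [715, 39, 845, ∅, 745, 537, 201, ∅, ∅, 347, 62, ∅, ∅]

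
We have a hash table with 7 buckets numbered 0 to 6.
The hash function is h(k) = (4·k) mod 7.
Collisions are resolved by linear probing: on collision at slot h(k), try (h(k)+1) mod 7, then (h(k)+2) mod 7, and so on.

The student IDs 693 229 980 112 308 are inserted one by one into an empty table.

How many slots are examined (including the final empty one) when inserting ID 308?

693: h=0 => slot 0
229: h=6 => slot 6
980: h=0, probe 0,1 => slot 1
112: h=0, probe 0,1,2 => slot 2
308: h=0, probe 0,1,2,3 => slot 3
Table: [693, 980, 112, 308, ∅, ∅, 229]

4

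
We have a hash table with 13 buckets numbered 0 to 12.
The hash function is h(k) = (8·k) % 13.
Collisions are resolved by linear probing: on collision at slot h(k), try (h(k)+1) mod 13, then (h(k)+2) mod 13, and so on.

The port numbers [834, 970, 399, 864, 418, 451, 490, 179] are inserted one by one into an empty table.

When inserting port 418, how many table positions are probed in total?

834 hashes to 3; slot 3 is free → place at 3.
970 hashes to 12; slot 12 is free → place at 12.
399 hashes to 7; slot 7 is free → place at 7.
864 hashes to 9; slot 9 is free → place at 9.
418 hashes to 3; 3 taken → place at 4.
451 hashes to 7; 7 taken → place at 8.
490 hashes to 7; 7,8,9 taken → place at 10.
179 hashes to 2; slot 2 is free → place at 2.
Table: [-, -, 179, 834, 418, -, -, 399, 451, 864, 490, -, 970]

2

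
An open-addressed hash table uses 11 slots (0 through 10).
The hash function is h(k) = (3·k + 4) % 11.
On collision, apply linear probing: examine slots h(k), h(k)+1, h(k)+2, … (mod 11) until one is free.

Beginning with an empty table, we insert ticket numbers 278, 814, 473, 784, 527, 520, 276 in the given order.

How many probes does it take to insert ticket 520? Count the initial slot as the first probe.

5

278: h=2 → slot 2
814: h=4 → slot 4
473: h=4, probe 4,5 → slot 5
784: h=2, probe 2,3 → slot 3
527: h=1 → slot 1
520: h=2, probe 2,3,4,5,6 → slot 6
276: h=7 → slot 7
Table: [-, 527, 278, 784, 814, 473, 520, 276, -, -, -]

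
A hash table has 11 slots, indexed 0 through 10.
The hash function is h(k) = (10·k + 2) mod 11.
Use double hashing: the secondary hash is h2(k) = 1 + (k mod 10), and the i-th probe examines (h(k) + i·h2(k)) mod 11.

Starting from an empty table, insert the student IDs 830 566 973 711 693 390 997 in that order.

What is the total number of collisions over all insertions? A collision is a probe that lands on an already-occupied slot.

4

830 hashes to 8; slot 8 is free → place at 8.
566 hashes to 8, h2=7; 8 taken → place at 4.
973 hashes to 8, h2=4; 8 taken → place at 1.
711 hashes to 6; slot 6 is free → place at 6.
693 hashes to 2; slot 2 is free → place at 2.
390 hashes to 8, h2=1; 8 taken → place at 9.
997 hashes to 6, h2=8; 6 taken → place at 3.
Table: [-, 973, 693, 997, 566, -, 711, -, 830, 390, -]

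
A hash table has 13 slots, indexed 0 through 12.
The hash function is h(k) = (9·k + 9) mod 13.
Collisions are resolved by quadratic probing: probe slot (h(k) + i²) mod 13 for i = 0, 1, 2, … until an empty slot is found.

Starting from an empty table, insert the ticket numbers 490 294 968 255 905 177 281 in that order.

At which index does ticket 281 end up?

2

490 hashes to 12; slot 12 is free -> place at 12.
294 hashes to 3; slot 3 is free -> place at 3.
968 hashes to 11; slot 11 is free -> place at 11.
255 hashes to 3; 3 taken -> place at 4.
905 hashes to 3; 3,4 taken -> place at 7.
177 hashes to 3; 3,4,7,12 taken -> place at 6.
281 hashes to 3; 3,4,7,12,6 taken -> place at 2.
Table: [., ., 281, 294, 255, ., 177, 905, ., ., ., 968, 490]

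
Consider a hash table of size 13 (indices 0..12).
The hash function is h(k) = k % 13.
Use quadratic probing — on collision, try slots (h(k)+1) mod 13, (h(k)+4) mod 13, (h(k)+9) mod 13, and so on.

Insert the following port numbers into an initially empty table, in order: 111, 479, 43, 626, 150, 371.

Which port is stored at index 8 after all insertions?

150

111: h=7 -> slot 7
479: h=11 -> slot 11
43: h=4 -> slot 4
626: h=2 -> slot 2
150: h=7, probe 7,8 -> slot 8
371: h=7, probe 7,8,11,3 -> slot 3
Table: [_, _, 626, 371, 43, _, _, 111, 150, _, _, 479, _]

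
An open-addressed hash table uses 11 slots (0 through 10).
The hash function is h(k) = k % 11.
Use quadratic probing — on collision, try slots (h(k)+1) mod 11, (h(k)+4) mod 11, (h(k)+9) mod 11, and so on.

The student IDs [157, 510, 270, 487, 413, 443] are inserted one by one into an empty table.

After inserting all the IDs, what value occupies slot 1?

157 hashes to 3; slot 3 is free → place at 3.
510 hashes to 4; slot 4 is free → place at 4.
270 hashes to 6; slot 6 is free → place at 6.
487 hashes to 3; 3,4 taken → place at 7.
413 hashes to 6; 6,7 taken → place at 10.
443 hashes to 3; 3,4,7 taken → place at 1.
Table: [., 443, ., 157, 510, ., 270, 487, ., ., 413]

443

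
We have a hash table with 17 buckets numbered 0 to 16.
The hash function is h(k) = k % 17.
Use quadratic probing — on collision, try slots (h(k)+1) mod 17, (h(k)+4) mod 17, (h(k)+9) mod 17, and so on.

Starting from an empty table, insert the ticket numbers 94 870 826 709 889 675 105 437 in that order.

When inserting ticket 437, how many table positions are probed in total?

94: h=9 → slot 9
870: h=3 → slot 3
826: h=10 → slot 10
709: h=12 → slot 12
889: h=5 → slot 5
675: h=12, probe 12,13 → slot 13
105: h=3, probe 3,4 → slot 4
437: h=12, probe 12,13,16 → slot 16
Table: [-, -, -, 870, 105, 889, -, -, -, 94, 826, -, 709, 675, -, -, 437]

3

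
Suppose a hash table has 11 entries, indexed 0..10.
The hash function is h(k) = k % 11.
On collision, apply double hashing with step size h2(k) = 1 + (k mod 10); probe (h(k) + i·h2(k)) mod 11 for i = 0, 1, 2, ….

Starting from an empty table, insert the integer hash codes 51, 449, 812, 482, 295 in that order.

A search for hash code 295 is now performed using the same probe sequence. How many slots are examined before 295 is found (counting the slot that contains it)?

3

Insert 51: h=7, slot 7 empty → index 7.
Insert 449: h=9, slot 9 empty → index 9.
Insert 812: h=9, h2=3, slot 9 occupied → index 1.
Insert 482: h=9, h2=3, slots 9,1 occupied → index 4.
Insert 295: h=9, h2=6, slots 9,4 occupied → index 10.
Table: [-, 812, -, -, 482, -, -, 51, -, 449, 295]
Lookup 295: h=9, h2=6, probe 9,4,10 → found at 10.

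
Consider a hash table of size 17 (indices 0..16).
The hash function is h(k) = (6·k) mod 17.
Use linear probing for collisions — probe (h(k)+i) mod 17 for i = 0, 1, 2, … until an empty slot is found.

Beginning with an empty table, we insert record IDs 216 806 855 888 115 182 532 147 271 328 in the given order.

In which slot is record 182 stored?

5

Insert 216: h=4, slot 4 empty → index 4.
Insert 806: h=8, slot 8 empty → index 8.
Insert 855: h=13, slot 13 empty → index 13.
Insert 888: h=7, slot 7 empty → index 7.
Insert 115: h=10, slot 10 empty → index 10.
Insert 182: h=4, slot 4 occupied → index 5.
Insert 532: h=13, slot 13 occupied → index 14.
Insert 147: h=15, slot 15 empty → index 15.
Insert 271: h=11, slot 11 empty → index 11.
Insert 328: h=13, slots 13,14,15 occupied → index 16.
Table: [∅, ∅, ∅, ∅, 216, 182, ∅, 888, 806, ∅, 115, 271, ∅, 855, 532, 147, 328]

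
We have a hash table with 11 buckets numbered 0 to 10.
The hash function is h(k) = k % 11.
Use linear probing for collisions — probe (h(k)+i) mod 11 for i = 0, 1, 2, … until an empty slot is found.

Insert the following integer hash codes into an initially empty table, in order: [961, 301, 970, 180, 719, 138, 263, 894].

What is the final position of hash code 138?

Insert 961: h=4, slot 4 empty → index 4.
Insert 301: h=4, slot 4 occupied → index 5.
Insert 970: h=2, slot 2 empty → index 2.
Insert 180: h=4, slots 4,5 occupied → index 6.
Insert 719: h=4, slots 4,5,6 occupied → index 7.
Insert 138: h=6, slots 6,7 occupied → index 8.
Insert 263: h=10, slot 10 empty → index 10.
Insert 894: h=3, slot 3 empty → index 3.
Table: [∅, ∅, 970, 894, 961, 301, 180, 719, 138, ∅, 263]

8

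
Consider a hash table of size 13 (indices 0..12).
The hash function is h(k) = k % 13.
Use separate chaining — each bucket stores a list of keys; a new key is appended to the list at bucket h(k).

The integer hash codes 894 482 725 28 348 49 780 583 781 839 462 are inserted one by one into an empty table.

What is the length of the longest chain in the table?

4

Insert 894: h=10, bucket 10 empty -> new chain.
Insert 482: h=1, bucket 1 empty -> new chain.
Insert 725: h=10, bucket 10 nonempty -> append to chain.
Insert 28: h=2, bucket 2 empty -> new chain.
Insert 348: h=10, bucket 10 nonempty -> append to chain.
Insert 49: h=10, bucket 10 nonempty -> append to chain.
Insert 780: h=0, bucket 0 empty -> new chain.
Insert 583: h=11, bucket 11 empty -> new chain.
Insert 781: h=1, bucket 1 nonempty -> append to chain.
Insert 839: h=7, bucket 7 empty -> new chain.
Insert 462: h=7, bucket 7 nonempty -> append to chain.
Final buckets:
0: 780
1: 482 -> 781
2: 28
3: —
4: —
5: —
6: —
7: 839 -> 462
8: —
9: —
10: 894 -> 725 -> 348 -> 49
11: 583
12: —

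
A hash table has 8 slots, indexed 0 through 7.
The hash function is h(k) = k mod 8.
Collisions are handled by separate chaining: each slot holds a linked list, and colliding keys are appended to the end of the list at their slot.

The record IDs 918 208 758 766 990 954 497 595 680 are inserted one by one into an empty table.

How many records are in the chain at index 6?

Insert 918: h=6, bucket 6 empty -> new chain.
Insert 208: h=0, bucket 0 empty -> new chain.
Insert 758: h=6, bucket 6 nonempty -> append to chain.
Insert 766: h=6, bucket 6 nonempty -> append to chain.
Insert 990: h=6, bucket 6 nonempty -> append to chain.
Insert 954: h=2, bucket 2 empty -> new chain.
Insert 497: h=1, bucket 1 empty -> new chain.
Insert 595: h=3, bucket 3 empty -> new chain.
Insert 680: h=0, bucket 0 nonempty -> append to chain.
Final buckets:
0: 208 -> 680
1: 497
2: 954
3: 595
4: _
5: _
6: 918 -> 758 -> 766 -> 990
7: _

4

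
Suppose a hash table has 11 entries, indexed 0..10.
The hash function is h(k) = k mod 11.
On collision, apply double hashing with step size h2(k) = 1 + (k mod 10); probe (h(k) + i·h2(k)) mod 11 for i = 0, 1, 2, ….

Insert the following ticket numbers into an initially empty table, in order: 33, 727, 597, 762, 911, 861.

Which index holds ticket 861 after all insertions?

5

33 hashes to 0; slot 0 is free → place at 0.
727 hashes to 1; slot 1 is free → place at 1.
597 hashes to 3; slot 3 is free → place at 3.
762 hashes to 3, h2=3; 3 taken → place at 6.
911 hashes to 9; slot 9 is free → place at 9.
861 hashes to 3, h2=2; 3 taken → place at 5.
Table: [33, 727, —, 597, —, 861, 762, —, —, 911, —]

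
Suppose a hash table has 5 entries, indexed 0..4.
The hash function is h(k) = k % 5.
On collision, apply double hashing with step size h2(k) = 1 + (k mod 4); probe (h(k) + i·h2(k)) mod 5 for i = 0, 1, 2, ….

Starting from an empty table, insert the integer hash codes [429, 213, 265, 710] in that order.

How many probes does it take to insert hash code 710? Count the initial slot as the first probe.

3

Insert 429: h=4, slot 4 empty → index 4.
Insert 213: h=3, slot 3 empty → index 3.
Insert 265: h=0, slot 0 empty → index 0.
Insert 710: h=0, h2=3, slots 0,3 occupied → index 1.
Table: [265, 710, -, 213, 429]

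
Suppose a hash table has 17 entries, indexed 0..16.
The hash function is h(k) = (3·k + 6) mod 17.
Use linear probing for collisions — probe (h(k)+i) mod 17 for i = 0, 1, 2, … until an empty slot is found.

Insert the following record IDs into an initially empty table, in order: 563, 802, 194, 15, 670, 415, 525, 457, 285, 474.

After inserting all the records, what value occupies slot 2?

457

563: h=12 => slot 12
802: h=15 => slot 15
194: h=10 => slot 10
15: h=0 => slot 0
670: h=10, probe 10,11 => slot 11
415: h=10, probe 10,11,12,13 => slot 13
525: h=0, probe 0,1 => slot 1
457: h=0, probe 0,1,2 => slot 2
285: h=11, probe 11,12,13,14 => slot 14
474: h=0, probe 0,1,2,3 => slot 3
Table: [15, 525, 457, 474, -, -, -, -, -, -, 194, 670, 563, 415, 285, 802, -]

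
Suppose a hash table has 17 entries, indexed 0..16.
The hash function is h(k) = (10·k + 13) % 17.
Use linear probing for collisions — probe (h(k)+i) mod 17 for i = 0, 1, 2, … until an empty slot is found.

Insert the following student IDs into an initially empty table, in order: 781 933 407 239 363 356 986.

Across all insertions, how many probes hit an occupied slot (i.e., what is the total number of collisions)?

781: h=3 => slot 3
933: h=10 => slot 10
407: h=3, probe 3,4 => slot 4
239: h=6 => slot 6
363: h=5 => slot 5
356: h=3, probe 3,4,5,6,7 => slot 7
986: h=13 => slot 13
Table: [., ., ., 781, 407, 363, 239, 356, ., ., 933, ., ., 986, ., ., .]

5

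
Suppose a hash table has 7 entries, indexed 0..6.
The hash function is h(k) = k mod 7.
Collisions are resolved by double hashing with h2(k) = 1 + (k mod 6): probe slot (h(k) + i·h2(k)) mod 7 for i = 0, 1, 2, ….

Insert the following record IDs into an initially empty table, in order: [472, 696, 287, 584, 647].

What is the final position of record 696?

472: h=3 → slot 3
696: h=3, h2=1, probe 3,4 → slot 4
287: h=0 → slot 0
584: h=3, h2=3, probe 3,6 → slot 6
647: h=3, h2=6, probe 3,2 → slot 2
Table: [287, ∅, 647, 472, 696, ∅, 584]

4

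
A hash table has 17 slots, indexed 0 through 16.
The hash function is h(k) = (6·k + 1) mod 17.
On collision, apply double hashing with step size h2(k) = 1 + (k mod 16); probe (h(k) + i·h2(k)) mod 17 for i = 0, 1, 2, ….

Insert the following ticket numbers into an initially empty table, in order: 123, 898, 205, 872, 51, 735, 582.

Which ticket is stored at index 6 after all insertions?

123 hashes to 8; slot 8 is free → place at 8.
898 hashes to 0; slot 0 is free → place at 0.
205 hashes to 7; slot 7 is free → place at 7.
872 hashes to 14; slot 14 is free → place at 14.
51 hashes to 1; slot 1 is free → place at 1.
735 hashes to 8, h2=16; 8,7 taken → place at 6.
582 hashes to 8, h2=7; 8 taken → place at 15.
Table: [898, 51, ., ., ., ., 735, 205, 123, ., ., ., ., ., 872, 582, .]

735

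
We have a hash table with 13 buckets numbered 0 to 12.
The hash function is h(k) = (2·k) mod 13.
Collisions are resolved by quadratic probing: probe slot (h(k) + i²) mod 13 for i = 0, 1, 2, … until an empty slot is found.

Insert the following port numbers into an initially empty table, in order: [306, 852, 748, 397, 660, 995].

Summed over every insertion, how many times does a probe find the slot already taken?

10

306 hashes to 1; slot 1 is free => place at 1.
852 hashes to 1; 1 taken => place at 2.
748 hashes to 1; 1,2 taken => place at 5.
397 hashes to 1; 1,2,5 taken => place at 10.
660 hashes to 7; slot 7 is free => place at 7.
995 hashes to 1; 1,2,5,10 taken => place at 4.
Table: [_, 306, 852, _, 995, 748, _, 660, _, _, 397, _, _]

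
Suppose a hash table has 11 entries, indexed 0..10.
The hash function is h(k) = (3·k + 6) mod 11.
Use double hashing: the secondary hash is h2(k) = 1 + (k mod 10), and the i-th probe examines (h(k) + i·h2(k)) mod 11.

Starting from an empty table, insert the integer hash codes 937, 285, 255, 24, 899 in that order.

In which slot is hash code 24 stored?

6

937: h=1 => slot 1
285: h=3 => slot 3
255: h=1, h2=6, probe 1,7 => slot 7
24: h=1, h2=5, probe 1,6 => slot 6
899: h=8 => slot 8
Table: [., 937, ., 285, ., ., 24, 255, 899, ., .]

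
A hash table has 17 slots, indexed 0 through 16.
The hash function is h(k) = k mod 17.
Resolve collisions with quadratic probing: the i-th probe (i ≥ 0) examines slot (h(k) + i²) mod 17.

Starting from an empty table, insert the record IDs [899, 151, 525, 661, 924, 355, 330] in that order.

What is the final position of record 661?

899 hashes to 15; slot 15 is free => place at 15.
151 hashes to 15; 15 taken => place at 16.
525 hashes to 15; 15,16 taken => place at 2.
661 hashes to 15; 15,16,2 taken => place at 7.
924 hashes to 6; slot 6 is free => place at 6.
355 hashes to 15; 15,16,2,7 taken => place at 14.
330 hashes to 7; 7 taken => place at 8.
Table: [_, _, 525, _, _, _, 924, 661, 330, _, _, _, _, _, 355, 899, 151]

7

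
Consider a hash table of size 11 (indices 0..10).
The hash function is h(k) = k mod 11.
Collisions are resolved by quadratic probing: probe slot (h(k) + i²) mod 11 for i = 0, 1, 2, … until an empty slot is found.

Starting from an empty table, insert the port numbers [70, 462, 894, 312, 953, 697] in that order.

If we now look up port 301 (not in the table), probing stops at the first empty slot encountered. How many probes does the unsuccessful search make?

4

70: h=4 -> slot 4
462: h=0 -> slot 0
894: h=3 -> slot 3
312: h=4, probe 4,5 -> slot 5
953: h=7 -> slot 7
697: h=4, probe 4,5,8 -> slot 8
Table: [462, _, _, 894, 70, 312, _, 953, 697, _, _]
Lookup 301: h=4, probe 4,5,8,2 → slot 2 empty, not found.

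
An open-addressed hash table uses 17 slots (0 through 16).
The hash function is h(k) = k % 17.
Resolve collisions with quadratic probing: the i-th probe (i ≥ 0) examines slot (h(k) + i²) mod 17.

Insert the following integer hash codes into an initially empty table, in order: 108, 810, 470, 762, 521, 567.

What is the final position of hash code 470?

12

Insert 108: h=6, slot 6 empty => index 6.
Insert 810: h=11, slot 11 empty => index 11.
Insert 470: h=11, slot 11 occupied => index 12.
Insert 762: h=14, slot 14 empty => index 14.
Insert 521: h=11, slots 11,12 occupied => index 15.
Insert 567: h=6, slot 6 occupied => index 7.
Table: [∅, ∅, ∅, ∅, ∅, ∅, 108, 567, ∅, ∅, ∅, 810, 470, ∅, 762, 521, ∅]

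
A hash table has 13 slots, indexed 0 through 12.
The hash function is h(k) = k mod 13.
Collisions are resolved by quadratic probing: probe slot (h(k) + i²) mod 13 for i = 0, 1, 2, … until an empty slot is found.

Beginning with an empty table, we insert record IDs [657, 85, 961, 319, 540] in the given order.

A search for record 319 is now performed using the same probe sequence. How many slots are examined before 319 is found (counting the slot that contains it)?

3

657: h=7 => slot 7
85: h=7, probe 7,8 => slot 8
961: h=12 => slot 12
319: h=7, probe 7,8,11 => slot 11
540: h=7, probe 7,8,11,3 => slot 3
Table: [—, —, —, 540, —, —, —, 657, 85, —, —, 319, 961]
Lookup 319: h=7, probe 7,8,11 → found at 11.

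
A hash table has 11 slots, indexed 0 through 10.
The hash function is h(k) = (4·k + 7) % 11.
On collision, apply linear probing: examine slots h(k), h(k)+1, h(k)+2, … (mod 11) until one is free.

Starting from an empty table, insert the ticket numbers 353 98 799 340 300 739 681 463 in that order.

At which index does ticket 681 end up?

353: h=0 -> slot 0
98: h=3 -> slot 3
799: h=2 -> slot 2
340: h=3, probe 3,4 -> slot 4
300: h=8 -> slot 8
739: h=4, probe 4,5 -> slot 5
681: h=3, probe 3,4,5,6 -> slot 6
463: h=0, probe 0,1 -> slot 1
Table: [353, 463, 799, 98, 340, 739, 681, ∅, 300, ∅, ∅]

6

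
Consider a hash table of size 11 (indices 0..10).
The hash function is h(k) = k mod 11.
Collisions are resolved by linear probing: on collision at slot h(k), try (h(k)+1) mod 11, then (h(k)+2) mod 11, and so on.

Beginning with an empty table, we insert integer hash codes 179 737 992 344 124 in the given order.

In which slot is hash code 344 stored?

4

179: h=3 → slot 3
737: h=0 → slot 0
992: h=2 → slot 2
344: h=3, probe 3,4 → slot 4
124: h=3, probe 3,4,5 → slot 5
Table: [737, ∅, 992, 179, 344, 124, ∅, ∅, ∅, ∅, ∅]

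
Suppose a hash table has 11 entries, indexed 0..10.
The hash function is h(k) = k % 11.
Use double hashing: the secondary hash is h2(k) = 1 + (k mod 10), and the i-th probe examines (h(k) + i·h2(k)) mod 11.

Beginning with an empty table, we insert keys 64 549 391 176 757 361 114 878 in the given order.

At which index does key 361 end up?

Insert 64: h=9, slot 9 empty → index 9.
Insert 549: h=10, slot 10 empty → index 10.
Insert 391: h=6, slot 6 empty → index 6.
Insert 176: h=0, slot 0 empty → index 0.
Insert 757: h=9, h2=8, slots 9,6 occupied → index 3.
Insert 361: h=9, h2=2, slots 9,0 occupied → index 2.
Insert 114: h=4, slot 4 empty → index 4.
Insert 878: h=9, h2=9, slot 9 occupied → index 7.
Table: [176, —, 361, 757, 114, —, 391, 878, —, 64, 549]

2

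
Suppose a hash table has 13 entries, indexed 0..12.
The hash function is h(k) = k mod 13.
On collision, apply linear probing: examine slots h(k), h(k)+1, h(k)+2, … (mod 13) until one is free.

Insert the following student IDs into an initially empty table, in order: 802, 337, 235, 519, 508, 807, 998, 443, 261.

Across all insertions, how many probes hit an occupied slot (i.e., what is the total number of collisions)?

802: h=9 → slot 9
337: h=12 → slot 12
235: h=1 → slot 1
519: h=12, probe 12,0 → slot 0
508: h=1, probe 1,2 → slot 2
807: h=1, probe 1,2,3 → slot 3
998: h=10 → slot 10
443: h=1, probe 1,2,3,4 → slot 4
261: h=1, probe 1,2,3,4,5 → slot 5
Table: [519, 235, 508, 807, 443, 261, _, _, _, 802, 998, _, 337]

11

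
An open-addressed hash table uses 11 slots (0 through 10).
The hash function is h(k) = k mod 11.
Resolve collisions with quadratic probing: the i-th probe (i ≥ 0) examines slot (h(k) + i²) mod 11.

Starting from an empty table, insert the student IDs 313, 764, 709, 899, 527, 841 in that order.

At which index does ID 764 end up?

6

Insert 313: h=5, slot 5 empty → index 5.
Insert 764: h=5, slot 5 occupied → index 6.
Insert 709: h=5, slots 5,6 occupied → index 9.
Insert 899: h=8, slot 8 empty → index 8.
Insert 527: h=10, slot 10 empty → index 10.
Insert 841: h=5, slots 5,6,9 occupied → index 3.
Table: [_, _, _, 841, _, 313, 764, _, 899, 709, 527]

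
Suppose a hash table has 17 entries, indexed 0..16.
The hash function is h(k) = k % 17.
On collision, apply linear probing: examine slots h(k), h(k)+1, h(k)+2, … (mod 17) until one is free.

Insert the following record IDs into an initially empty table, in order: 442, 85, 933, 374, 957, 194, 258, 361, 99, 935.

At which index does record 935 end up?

6

442: h=0 → slot 0
85: h=0, probe 0,1 → slot 1
933: h=15 → slot 15
374: h=0, probe 0,1,2 → slot 2
957: h=5 → slot 5
194: h=7 → slot 7
258: h=3 → slot 3
361: h=4 → slot 4
99: h=14 → slot 14
935: h=0, probe 0,1,2,3,4,5,6 → slot 6
Table: [442, 85, 374, 258, 361, 957, 935, 194, ., ., ., ., ., ., 99, 933, .]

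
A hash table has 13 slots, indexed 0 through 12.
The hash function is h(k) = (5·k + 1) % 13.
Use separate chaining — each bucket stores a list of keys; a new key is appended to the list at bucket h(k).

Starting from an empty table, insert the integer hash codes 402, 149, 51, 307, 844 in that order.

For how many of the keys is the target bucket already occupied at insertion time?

2

Insert 402: h=9, bucket 9 empty → new chain.
Insert 149: h=5, bucket 5 empty → new chain.
Insert 51: h=9, bucket 9 nonempty → append to chain.
Insert 307: h=2, bucket 2 empty → new chain.
Insert 844: h=9, bucket 9 nonempty → append to chain.
Final buckets:
0: -
1: -
2: 307
3: -
4: -
5: 149
6: -
7: -
8: -
9: 402 -> 51 -> 844
10: -
11: -
12: -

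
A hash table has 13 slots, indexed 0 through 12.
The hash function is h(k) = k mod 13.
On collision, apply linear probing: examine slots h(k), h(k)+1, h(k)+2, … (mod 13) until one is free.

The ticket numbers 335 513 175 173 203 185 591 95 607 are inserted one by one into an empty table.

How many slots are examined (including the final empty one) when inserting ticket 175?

335: h=10 -> slot 10
513: h=6 -> slot 6
175: h=6, probe 6,7 -> slot 7
173: h=4 -> slot 4
203: h=8 -> slot 8
185: h=3 -> slot 3
591: h=6, probe 6,7,8,9 -> slot 9
95: h=4, probe 4,5 -> slot 5
607: h=9, probe 9,10,11 -> slot 11
Table: [-, -, -, 185, 173, 95, 513, 175, 203, 591, 335, 607, -]

2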